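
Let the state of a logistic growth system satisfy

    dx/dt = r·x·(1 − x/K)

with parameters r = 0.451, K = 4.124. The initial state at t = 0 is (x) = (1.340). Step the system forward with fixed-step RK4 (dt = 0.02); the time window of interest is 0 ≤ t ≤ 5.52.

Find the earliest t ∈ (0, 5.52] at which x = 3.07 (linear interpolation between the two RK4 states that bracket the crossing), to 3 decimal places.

t=0.000: state=(1.340)
step 1 (dt=0.02): k1=(0.408), k2=(0.409), k3=(0.409), k4=(0.409); state += dt/6·(k1+2k2+2k3+k4)
t=0.020: state=(1.348)
t=0.040: state=(1.356)
t=0.060: state=(1.365)
continuing one RK4 step at a time; state shown every 10 steps (Δt=0.2):
t=0.200: state=(1.423)
t=0.400: state=(1.508)
t=0.600: state=(1.595)
t=0.800: state=(1.684)
t=1.000: state=(1.775)
t=1.200: state=(1.867)
t=1.400: state=(1.959)
t=1.600: state=(2.052)
t=1.800: state=(2.145)
t=2.000: state=(2.238)
t=2.200: state=(2.330)
t=2.400: state=(2.420)
t=2.600: state=(2.510)
t=2.800: state=(2.598)
t=3.000: state=(2.683)
t=3.200: state=(2.767)
t=3.400: state=(2.847)
t=3.600: state=(2.925)
t=3.800: state=(3.001)
t=3.980: state=(3.066)
next step: t=4.000: state=(3.073) — x has crossed 3.07
linear interpolation between t=3.980 (3.06582) and t=4.000 (3.07290) → t≈3.992

t = 3.992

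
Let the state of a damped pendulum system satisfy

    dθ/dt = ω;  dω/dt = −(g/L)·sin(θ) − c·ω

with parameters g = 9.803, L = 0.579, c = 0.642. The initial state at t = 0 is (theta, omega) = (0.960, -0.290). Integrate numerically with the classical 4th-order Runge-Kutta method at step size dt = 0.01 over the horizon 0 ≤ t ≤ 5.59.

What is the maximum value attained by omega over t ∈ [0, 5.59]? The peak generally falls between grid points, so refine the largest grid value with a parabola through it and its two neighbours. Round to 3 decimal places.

max omega = 2.631

t=0.000: state=(0.960, -0.290)
step 1 (dt=0.01): k1=(-0.290, -13.683), k2=(-0.358, -13.625), k3=(-0.358, -13.622), k4=(-0.426, -13.561); state += dt/6·(k1+2k2+2k3+k4)
t=0.010: state=(0.956, -0.426)
t=0.020: state=(0.951, -0.561)
t=0.030: state=(0.945, -0.695)
continuing one RK4 step at a time; state shown every 20 steps (Δt=0.2):
t=0.200: state=(0.653, -2.616)
t=0.400: state=(0.021, -3.349)
t=0.600: state=(-0.547, -2.046)
t=0.800: state=(-0.735, 0.197)
t=1.000: state=(-0.493, 2.074)
t=1.200: state=(0.003, 2.597)
t=1.400: state=(0.437, 1.527)
t=1.600: state=(0.565, -0.269)
t=1.800: state=(0.354, -1.705)
t=2.000: state=(-0.039, -1.996)
t=2.200: state=(-0.361, -1.067)
t=2.400: state=(-0.432, 0.362)
t=2.600: state=(-0.242, 1.415)
t=2.800: state=(0.068, 1.513)
t=3.000: state=(0.301, 0.698)
t=3.200: state=(0.327, -0.425)
t=3.400: state=(0.157, -1.167)
t=3.600: state=(-0.086, -1.128)
t=3.800: state=(-0.249, -0.420)
t=4.000: state=(-0.243, 0.450)
t=4.200: state=(-0.094, 0.950)
t=4.400: state=(0.094, 0.823)
t=4.600: state=(0.203, 0.219)
t=4.800: state=(0.178, -0.442)
t=5.000: state=(0.049, -0.761)
t=5.200: state=(-0.093, -0.585)
t=5.400: state=(-0.162, -0.081)
t=5.590: state=(-0.130, 0.392)
largest grid value and its neighbours: omega(1.150)=2.62816, omega(1.160)=2.63075, omega(1.170)=2.62890
parabola through these three points peaks at t≈1.161 with omega≈2.63076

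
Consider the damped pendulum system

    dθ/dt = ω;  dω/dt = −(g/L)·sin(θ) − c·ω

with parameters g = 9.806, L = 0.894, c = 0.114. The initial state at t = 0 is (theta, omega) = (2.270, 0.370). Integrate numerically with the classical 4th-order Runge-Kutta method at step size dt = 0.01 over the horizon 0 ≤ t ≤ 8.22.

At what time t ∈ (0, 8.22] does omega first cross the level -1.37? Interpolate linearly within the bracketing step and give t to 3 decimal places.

t = 0.205

t=0.000: state=(2.270, 0.370)
step 1 (dt=0.01): k1=(0.370, -8.437), k2=(0.328, -8.419), k3=(0.328, -8.421), k4=(0.286, -8.404); state += dt/6·(k1+2k2+2k3+k4)
t=0.010: state=(2.273, 0.286)
t=0.020: state=(2.276, 0.202)
t=0.030: state=(2.277, 0.118)
t=0.200: state=(2.176, -1.324)
next step: t=0.210: state=(2.162, -1.413) — omega has crossed -1.37
linear interpolation between t=0.200 (-1.32383) and t=0.210 (-1.41288) → t≈0.205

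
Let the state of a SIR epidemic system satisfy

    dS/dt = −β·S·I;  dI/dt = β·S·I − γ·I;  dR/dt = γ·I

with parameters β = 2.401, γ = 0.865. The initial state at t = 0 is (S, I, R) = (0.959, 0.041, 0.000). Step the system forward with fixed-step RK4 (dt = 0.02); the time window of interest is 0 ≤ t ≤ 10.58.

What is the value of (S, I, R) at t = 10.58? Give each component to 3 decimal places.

(S, I, R) = (0.074, 0.002, 0.924)

t=0.000: state=(0.959, 0.041, 0.000)
step 1 (dt=0.02): k1=(-0.094, 0.059, 0.035), k2=(-0.096, 0.060, 0.036), k3=(-0.096, 0.060, 0.036), k4=(-0.097, 0.060, 0.036); state += dt/6·(k1+2k2+2k3+k4)
t=0.020: state=(0.957, 0.042, 0.001)
t=0.040: state=(0.955, 0.043, 0.001)
t=0.060: state=(0.953, 0.045, 0.002)
continuing one RK4 step at a time; state shown every 25 steps (Δt=0.5):
t=0.500: state=(0.893, 0.081, 0.026)
t=1.000: state=(0.782, 0.145, 0.074)
t=1.500: state=(0.628, 0.219, 0.153)
t=2.000: state=(0.465, 0.274, 0.261)
t=2.500: state=(0.331, 0.286, 0.383)
t=3.000: state=(0.238, 0.260, 0.502)
t=3.500: state=(0.179, 0.216, 0.605)
t=4.000: state=(0.142, 0.170, 0.689)
t=4.500: state=(0.119, 0.128, 0.753)
t=5.000: state=(0.104, 0.095, 0.801)
t=5.500: state=(0.094, 0.070, 0.836)
t=6.000: state=(0.088, 0.050, 0.862)
t=6.500: state=(0.083, 0.036, 0.881)
t=7.000: state=(0.080, 0.026, 0.894)
t=7.500: state=(0.078, 0.018, 0.903)
t=8.000: state=(0.077, 0.013, 0.910)
t=8.500: state=(0.076, 0.009, 0.915)
t=9.000: state=(0.075, 0.007, 0.918)
t=9.500: state=(0.074, 0.005, 0.921)
t=10.000: state=(0.074, 0.003, 0.923)
t=10.500: state=(0.074, 0.002, 0.924)
t=10.580: state=(0.074, 0.002, 0.924)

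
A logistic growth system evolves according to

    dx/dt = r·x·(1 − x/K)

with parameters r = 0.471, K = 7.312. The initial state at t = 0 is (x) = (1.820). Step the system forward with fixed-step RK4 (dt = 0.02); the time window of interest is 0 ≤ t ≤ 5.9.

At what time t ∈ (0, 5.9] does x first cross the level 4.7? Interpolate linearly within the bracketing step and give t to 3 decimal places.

t = 3.592

t=0.000: state=(1.820)
step 1 (dt=0.02): k1=(0.644), k2=(0.645), k3=(0.645), k4=(0.647); state += dt/6·(k1+2k2+2k3+k4)
t=0.020: state=(1.833)
t=0.040: state=(1.846)
t=0.060: state=(1.859)
continuing one RK4 step at a time; state shown every 10 steps (Δt=0.2):
t=0.200: state=(1.952)
t=0.400: state=(2.089)
t=0.600: state=(2.233)
t=0.800: state=(2.382)
t=1.000: state=(2.535)
t=1.200: state=(2.693)
t=1.400: state=(2.856)
t=1.600: state=(3.021)
t=1.800: state=(3.189)
t=2.000: state=(3.360)
t=2.200: state=(3.531)
t=2.400: state=(3.703)
t=2.600: state=(3.875)
t=2.800: state=(4.046)
t=3.000: state=(4.216)
t=3.200: state=(4.382)
t=3.400: state=(4.546)
t=3.580: state=(4.690)
next step: t=3.600: state=(4.706) — x has crossed 4.7
linear interpolation between t=3.580 (4.69038) and t=3.600 (4.70620) → t≈3.592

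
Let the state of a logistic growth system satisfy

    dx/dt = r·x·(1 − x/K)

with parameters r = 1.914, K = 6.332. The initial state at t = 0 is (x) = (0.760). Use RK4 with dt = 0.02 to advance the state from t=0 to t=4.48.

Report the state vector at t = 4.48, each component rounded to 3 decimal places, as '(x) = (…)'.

t=0.000: state=(0.760)
step 1 (dt=0.02): k1=(1.280), k2=(1.299), k3=(1.299), k4=(1.318); state += dt/6·(k1+2k2+2k3+k4)
t=0.020: state=(0.786)
t=0.040: state=(0.813)
t=0.060: state=(0.840)
continuing one RK4 step at a time; state shown every 10 steps (Δt=0.2):
t=0.200: state=(1.055)
t=0.400: state=(1.436)
t=0.600: state=(1.904)
t=0.800: state=(2.449)
t=1.000: state=(3.042)
t=1.200: state=(3.645)
t=1.400: state=(4.213)
t=1.600: state=(4.715)
t=1.800: state=(5.132)
t=2.000: state=(5.461)
t=2.200: state=(5.711)
t=2.400: state=(5.895)
t=2.600: state=(6.027)
t=2.800: state=(6.121)
t=3.000: state=(6.186)
t=3.200: state=(6.232)
t=3.400: state=(6.263)
t=3.600: state=(6.285)
t=3.800: state=(6.300)
t=4.000: state=(6.310)
t=4.200: state=(6.317)
t=4.400: state=(6.322)
t=4.480: state=(6.323)

(x) = (6.323)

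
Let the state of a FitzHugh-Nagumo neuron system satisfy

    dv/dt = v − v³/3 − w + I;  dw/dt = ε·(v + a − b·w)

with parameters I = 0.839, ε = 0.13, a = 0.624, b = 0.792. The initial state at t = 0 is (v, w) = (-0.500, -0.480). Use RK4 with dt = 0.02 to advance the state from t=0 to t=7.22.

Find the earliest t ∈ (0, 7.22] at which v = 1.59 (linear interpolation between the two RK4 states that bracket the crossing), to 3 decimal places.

t=0.000: state=(-0.500, -0.480)
step 1 (dt=0.02): k1=(0.861, 0.066), k2=(0.867, 0.067), k3=(0.867, 0.067), k4=(0.872, 0.068); state += dt/6·(k1+2k2+2k3+k4)
t=0.020: state=(-0.483, -0.479)
t=0.040: state=(-0.465, -0.477)
t=0.060: state=(-0.447, -0.476)
continuing one RK4 step at a time; state shown every 25 steps (Δt=0.5):
t=0.500: state=(0.027, -0.432)
t=1.000: state=(0.822, -0.345)
t=1.440: state=(1.566, -0.227)
next step: t=1.460: state=(1.593, -0.221) — v has crossed 1.59
linear interpolation between t=1.440 (1.56597) and t=1.460 (1.59255) → t≈1.458

t = 1.458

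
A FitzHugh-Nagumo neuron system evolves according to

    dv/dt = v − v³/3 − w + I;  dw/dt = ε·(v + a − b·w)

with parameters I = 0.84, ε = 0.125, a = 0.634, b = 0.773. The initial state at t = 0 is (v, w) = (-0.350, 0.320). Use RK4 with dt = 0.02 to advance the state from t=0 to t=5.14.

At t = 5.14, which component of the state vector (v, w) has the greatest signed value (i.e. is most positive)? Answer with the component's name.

largest component: v

t=0.000: state=(-0.350, 0.320)
step 1 (dt=0.02): k1=(0.184, 0.005), k2=(0.186, 0.005), k3=(0.186, 0.005), k4=(0.187, 0.005); state += dt/6·(k1+2k2+2k3+k4)
t=0.020: state=(-0.346, 0.320)
t=0.040: state=(-0.343, 0.320)
t=0.060: state=(-0.339, 0.320)
continuing one RK4 step at a time; state shown every 10 steps (Δt=0.2):
t=0.200: state=(-0.310, 0.321)
t=0.400: state=(-0.262, 0.324)
t=0.600: state=(-0.205, 0.328)
t=0.800: state=(-0.137, 0.333)
t=1.000: state=(-0.056, 0.340)
t=1.200: state=(0.041, 0.349)
t=1.400: state=(0.158, 0.360)
t=1.600: state=(0.297, 0.374)
t=1.800: state=(0.460, 0.392)
t=2.000: state=(0.646, 0.414)
t=2.200: state=(0.850, 0.440)
t=2.400: state=(1.059, 0.471)
t=2.600: state=(1.257, 0.507)
t=2.800: state=(1.426, 0.546)
t=3.000: state=(1.556, 0.588)
t=3.200: state=(1.647, 0.632)
t=3.400: state=(1.705, 0.678)
t=3.600: state=(1.736, 0.723)
t=3.800: state=(1.750, 0.768)
t=4.000: state=(1.752, 0.812)
t=4.200: state=(1.746, 0.856)
t=4.400: state=(1.735, 0.898)
t=4.600: state=(1.721, 0.940)
t=4.800: state=(1.704, 0.980)
t=5.000: state=(1.687, 1.019)
t=5.140: state=(1.674, 1.045)
compare at T: v=1.674, w=1.045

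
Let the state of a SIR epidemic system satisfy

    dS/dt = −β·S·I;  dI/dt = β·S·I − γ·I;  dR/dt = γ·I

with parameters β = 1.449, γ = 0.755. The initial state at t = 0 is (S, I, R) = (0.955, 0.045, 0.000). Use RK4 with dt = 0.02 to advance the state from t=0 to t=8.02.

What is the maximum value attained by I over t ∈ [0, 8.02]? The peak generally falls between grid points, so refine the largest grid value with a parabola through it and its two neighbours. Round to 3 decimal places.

t=0.000: state=(0.955, 0.045, 0.000)
step 1 (dt=0.02): k1=(-0.062, 0.028, 0.034), k2=(-0.063, 0.028, 0.034), k3=(-0.063, 0.028, 0.034), k4=(-0.063, 0.029, 0.034); state += dt/6·(k1+2k2+2k3+k4)
t=0.020: state=(0.954, 0.046, 0.001)
t=0.040: state=(0.952, 0.046, 0.001)
t=0.060: state=(0.951, 0.047, 0.002)
continuing one RK4 step at a time; state shown every 25 steps (Δt=0.5):
t=0.500: state=(0.919, 0.061, 0.020)
t=1.000: state=(0.874, 0.080, 0.046)
t=1.500: state=(0.818, 0.101, 0.081)
t=2.000: state=(0.754, 0.123, 0.123)
t=2.500: state=(0.685, 0.142, 0.173)
t=3.000: state=(0.615, 0.156, 0.229)
t=3.500: state=(0.548, 0.163, 0.290)
t=4.000: state=(0.487, 0.162, 0.351)
t=4.500: state=(0.434, 0.155, 0.411)
t=5.000: state=(0.389, 0.143, 0.467)
t=5.500: state=(0.353, 0.128, 0.519)
t=6.000: state=(0.323, 0.112, 0.564)
t=6.500: state=(0.300, 0.097, 0.604)
t=7.000: state=(0.281, 0.082, 0.637)
t=7.500: state=(0.266, 0.068, 0.665)
t=8.000: state=(0.255, 0.056, 0.689)
t=8.020: state=(0.254, 0.056, 0.690)
largest grid value and its neighbours: I(3.700)=0.16326, I(3.720)=0.16326, I(3.740)=0.16325
parabola through these three points peaks at t≈3.713 with I≈0.16326

max I = 0.163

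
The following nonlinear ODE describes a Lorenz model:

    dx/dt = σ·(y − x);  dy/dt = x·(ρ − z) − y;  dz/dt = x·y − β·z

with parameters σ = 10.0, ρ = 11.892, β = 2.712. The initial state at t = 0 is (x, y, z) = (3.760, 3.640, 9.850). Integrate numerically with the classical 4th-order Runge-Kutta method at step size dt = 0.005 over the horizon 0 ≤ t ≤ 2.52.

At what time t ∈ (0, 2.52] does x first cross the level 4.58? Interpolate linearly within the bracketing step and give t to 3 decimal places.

t = 0.220

t=0.000: state=(3.760, 3.640, 9.850)
step 1 (dt=0.005): k1=(-1.200, 4.038, -13.027), k2=(-1.069, 4.144, -12.911), k3=(-1.070, 4.143, -12.910), k4=(-0.939, 4.249, -12.793); state += dt/6·(k1+2k2+2k3+k4)
t=0.005: state=(3.755, 3.661, 9.785)
t=0.010: state=(3.751, 3.682, 9.722)
t=0.015: state=(3.748, 3.705, 9.660)
continuing one RK4 step at a time; state shown every 20 steps (Δt=0.1):
t=0.100: state=(3.885, 4.237, 8.811)
t=0.200: state=(4.430, 5.148, 8.423)
t=0.220: state=(4.579, 5.355, 8.439)
next step: t=0.225: state=(4.618, 5.408, 8.448) — x has crossed 4.58
linear interpolation between t=0.220 (4.57935) and t=0.225 (4.61849) → t≈0.220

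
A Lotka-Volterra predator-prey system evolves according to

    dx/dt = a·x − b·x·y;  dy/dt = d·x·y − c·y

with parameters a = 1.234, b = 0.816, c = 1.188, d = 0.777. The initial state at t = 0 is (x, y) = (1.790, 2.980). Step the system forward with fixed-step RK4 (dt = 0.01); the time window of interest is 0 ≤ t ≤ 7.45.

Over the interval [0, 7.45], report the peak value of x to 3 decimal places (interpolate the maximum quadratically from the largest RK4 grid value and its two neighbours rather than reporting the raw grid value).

max x = 3.088

t=0.000: state=(1.790, 2.980)
step 1 (dt=0.01): k1=(-2.144, 0.604), k2=(-2.135, 0.580), k3=(-2.135, 0.580), k4=(-2.127, 0.556); state += dt/6·(k1+2k2+2k3+k4)
t=0.010: state=(1.769, 2.986)
t=0.020: state=(1.747, 2.991)
t=0.030: state=(1.726, 2.996)
continuing one RK4 step at a time; state shown every 25 steps (Δt=0.25):
t=0.250: state=(1.320, 2.988)
t=0.500: state=(0.995, 2.774)
t=0.750: state=(0.795, 2.448)
t=1.000: state=(0.680, 2.097)
t=1.250: state=(0.625, 1.767)
t=1.500: state=(0.611, 1.480)
t=1.750: state=(0.631, 1.240)
t=2.000: state=(0.681, 1.046)
t=2.250: state=(0.761, 0.894)
t=2.500: state=(0.874, 0.778)
t=2.750: state=(1.025, 0.695)
t=3.000: state=(1.218, 0.641)
t=3.250: state=(1.459, 0.618)
t=3.500: state=(1.751, 0.626)
t=3.750: state=(2.089, 0.675)
t=4.000: state=(2.454, 0.780)
t=4.250: state=(2.801, 0.966)
t=4.500: state=(3.042, 1.270)
t=4.750: state=(3.062, 1.715)
t=5.000: state=(2.781, 2.258)
t=5.250: state=(2.267, 2.746)
t=5.500: state=(1.709, 3.000)
t=5.750: state=(1.260, 2.967)
t=6.000: state=(0.957, 2.728)
t=6.250: state=(0.772, 2.394)
t=6.500: state=(0.669, 2.044)
t=6.750: state=(0.620, 1.720)
t=7.000: state=(0.612, 1.440)
t=7.250: state=(0.637, 1.207)
t=7.450: state=(0.678, 1.054)
largest grid value and its neighbours: x(4.640)=3.08770, x(4.650)=3.08773, x(4.660)=3.08730
parabola through these three points peaks at t≈4.646 with x≈3.08777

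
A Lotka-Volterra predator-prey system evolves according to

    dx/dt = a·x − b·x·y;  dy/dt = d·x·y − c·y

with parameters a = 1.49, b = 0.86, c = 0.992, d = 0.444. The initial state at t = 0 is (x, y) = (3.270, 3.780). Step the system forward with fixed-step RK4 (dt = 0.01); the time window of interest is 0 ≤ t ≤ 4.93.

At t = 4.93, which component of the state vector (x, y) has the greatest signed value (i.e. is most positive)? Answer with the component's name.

largest component: x

t=0.000: state=(3.270, 3.780)
step 1 (dt=0.01): k1=(-5.758, 1.738), k2=(-5.731, 1.694), k3=(-5.731, 1.694), k4=(-5.704, 1.650); state += dt/6·(k1+2k2+2k3+k4)
t=0.010: state=(3.213, 3.797)
t=0.020: state=(3.156, 3.813)
t=0.030: state=(3.100, 3.828)
continuing one RK4 step at a time; state shown every 20 steps (Δt=0.2):
t=0.200: state=(2.254, 3.953)
t=0.400: state=(1.550, 3.829)
t=0.600: state=(1.107, 3.528)
t=0.800: state=(0.839, 3.151)
t=1.000: state=(0.680, 2.762)
t=1.200: state=(0.588, 2.396)
t=1.400: state=(0.540, 2.065)
t=1.600: state=(0.523, 1.775)
t=1.800: state=(0.531, 1.525)
t=2.000: state=(0.561, 1.312)
t=2.200: state=(0.613, 1.134)
t=2.400: state=(0.688, 0.985)
t=2.600: state=(0.791, 0.862)
t=2.800: state=(0.927, 0.763)
t=3.000: state=(1.103, 0.684)
t=3.200: state=(1.328, 0.625)
t=3.400: state=(1.613, 0.584)
t=3.600: state=(1.970, 0.561)
t=3.800: state=(2.411, 0.558)
t=4.000: state=(2.946, 0.580)
t=4.200: state=(3.577, 0.635)
t=4.400: state=(4.286, 0.738)
t=4.600: state=(5.015, 0.915)
t=4.800: state=(5.640, 1.206)
t=4.930: state=(5.895, 1.480)
compare at T: x=5.895, y=1.480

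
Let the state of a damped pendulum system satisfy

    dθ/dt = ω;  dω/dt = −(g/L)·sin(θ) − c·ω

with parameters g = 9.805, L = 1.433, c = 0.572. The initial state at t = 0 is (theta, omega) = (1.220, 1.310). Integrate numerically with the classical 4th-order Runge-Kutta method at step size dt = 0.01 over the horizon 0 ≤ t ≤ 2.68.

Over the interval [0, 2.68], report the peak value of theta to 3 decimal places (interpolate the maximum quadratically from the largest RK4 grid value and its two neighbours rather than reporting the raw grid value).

t=0.000: state=(1.220, 1.310)
step 1 (dt=0.01): k1=(1.310, -7.175), k2=(1.274, -7.170), k3=(1.274, -7.169), k4=(1.238, -7.163); state += dt/6·(k1+2k2+2k3+k4)
t=0.010: state=(1.233, 1.238)
t=0.020: state=(1.245, 1.167)
t=0.030: state=(1.256, 1.095)
continuing one RK4 step at a time; state shown every 10 steps (Δt=0.1):
t=0.100: state=(1.315, 0.601)
t=0.200: state=(1.341, -0.078)
t=0.300: state=(1.301, -0.719)
t=0.400: state=(1.199, -1.311)
t=0.500: state=(1.041, -1.837)
t=0.600: state=(0.835, -2.271)
t=0.700: state=(0.591, -2.580)
t=0.800: state=(0.324, -2.729)
t=0.900: state=(0.051, -2.700)
t=1.000: state=(-0.210, -2.495)
t=1.100: state=(-0.443, -2.141)
t=1.200: state=(-0.635, -1.679)
t=1.300: state=(-0.777, -1.152)
t=1.400: state=(-0.864, -0.599)
t=1.500: state=(-0.897, -0.051)
t=1.600: state=(-0.875, 0.468)
t=1.700: state=(-0.805, 0.939)
t=1.800: state=(-0.690, 1.340)
t=1.900: state=(-0.540, 1.650)
t=2.000: state=(-0.364, 1.848)
t=2.100: state=(-0.174, 1.922)
t=2.200: state=(0.016, 1.866)
t=2.300: state=(0.195, 1.691)
t=2.400: state=(0.351, 1.416)
t=2.500: state=(0.476, 1.068)
t=2.600: state=(0.563, 0.676)
t=2.680: state=(0.604, 0.350)
largest grid value and its neighbours: theta(0.180)=1.34150, theta(0.190)=1.34171, theta(0.200)=1.34126
parabola through these three points peaks at t≈0.188 with theta≈1.34172

max theta = 1.342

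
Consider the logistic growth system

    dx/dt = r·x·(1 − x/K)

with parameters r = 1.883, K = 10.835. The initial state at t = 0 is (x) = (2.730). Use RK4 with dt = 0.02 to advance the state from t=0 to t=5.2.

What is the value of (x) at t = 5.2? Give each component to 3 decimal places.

(x) = (10.833)

t=0.000: state=(2.730)
step 1 (dt=0.02): k1=(3.845), k2=(3.881), k3=(3.881), k4=(3.917); state += dt/6·(k1+2k2+2k3+k4)
t=0.020: state=(2.808)
t=0.040: state=(2.887)
t=0.060: state=(2.967)
continuing one RK4 step at a time; state shown every 10 steps (Δt=0.2):
t=0.200: state=(3.567)
t=0.400: state=(4.519)
t=0.600: state=(5.530)
t=0.800: state=(6.534)
t=1.000: state=(7.464)
t=1.200: state=(8.271)
t=1.400: state=(8.935)
t=1.600: state=(9.455)
t=1.800: state=(9.849)
t=2.000: state=(10.138)
t=2.200: state=(10.347)
t=2.400: state=(10.495)
t=2.600: state=(10.600)
t=2.800: state=(10.672)
t=3.000: state=(10.723)
t=3.200: state=(10.758)
t=3.400: state=(10.782)
t=3.600: state=(10.799)
t=3.800: state=(10.810)
t=4.000: state=(10.818)
t=4.200: state=(10.823)
t=4.400: state=(10.827)
t=4.600: state=(10.829)
t=4.800: state=(10.831)
t=5.000: state=(10.832)
t=5.200: state=(10.833)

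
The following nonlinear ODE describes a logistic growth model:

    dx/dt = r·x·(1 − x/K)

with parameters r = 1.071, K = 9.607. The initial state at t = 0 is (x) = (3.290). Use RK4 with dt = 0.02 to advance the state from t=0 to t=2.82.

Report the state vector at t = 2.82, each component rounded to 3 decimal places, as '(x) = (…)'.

t=0.000: state=(3.290)
step 1 (dt=0.02): k1=(2.317), k2=(2.325), k3=(2.325), k4=(2.332); state += dt/6·(k1+2k2+2k3+k4)
t=0.020: state=(3.336)
t=0.040: state=(3.383)
t=0.060: state=(3.430)
continuing one RK4 step at a time; state shown every 5 steps (Δt=0.1):
t=0.100: state=(3.525)
t=0.200: state=(3.768)
t=0.300: state=(4.016)
t=0.400: state=(4.268)
t=0.500: state=(4.523)
t=0.600: state=(4.780)
t=0.700: state=(5.037)
t=0.800: state=(5.293)
t=0.900: state=(5.546)
t=1.000: state=(5.795)
t=1.100: state=(6.038)
t=1.200: state=(6.275)
t=1.300: state=(6.504)
t=1.400: state=(6.724)
t=1.500: state=(6.936)
t=1.600: state=(7.137)
t=1.700: state=(7.329)
t=1.800: state=(7.510)
t=1.900: state=(7.680)
t=2.000: state=(7.840)
t=2.100: state=(7.989)
t=2.200: state=(8.128)
t=2.300: state=(8.257)
t=2.400: state=(8.377)
t=2.500: state=(8.487)
t=2.600: state=(8.589)
t=2.700: state=(8.682)
t=2.800: state=(8.768)
t=2.820: state=(8.784)

(x) = (8.784)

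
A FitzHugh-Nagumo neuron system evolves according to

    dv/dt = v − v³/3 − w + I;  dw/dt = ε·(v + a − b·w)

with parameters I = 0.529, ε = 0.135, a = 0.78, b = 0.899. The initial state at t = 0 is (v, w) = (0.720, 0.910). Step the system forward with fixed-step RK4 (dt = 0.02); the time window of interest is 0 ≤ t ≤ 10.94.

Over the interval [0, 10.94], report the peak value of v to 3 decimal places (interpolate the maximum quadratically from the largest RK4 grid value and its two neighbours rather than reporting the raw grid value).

t=0.000: state=(0.720, 0.910)
step 1 (dt=0.02): k1=(0.215, 0.092), k2=(0.215, 0.092), k3=(0.215, 0.092), k4=(0.215, 0.092); state += dt/6·(k1+2k2+2k3+k4)
t=0.020: state=(0.724, 0.912)
t=0.040: state=(0.729, 0.914)
t=0.060: state=(0.733, 0.916)
continuing one RK4 step at a time; state shown every 25 steps (Δt=0.5):
t=0.500: state=(0.827, 0.958)
t=1.000: state=(0.925, 1.010)
t=1.500: state=(1.003, 1.065)
t=2.000: state=(1.054, 1.121)
t=2.500: state=(1.075, 1.176)
t=3.000: state=(1.069, 1.228)
t=3.500: state=(1.039, 1.276)
t=4.000: state=(0.987, 1.319)
t=4.500: state=(0.915, 1.354)
t=5.000: state=(0.820, 1.383)
t=5.500: state=(0.694, 1.402)
t=6.000: state=(0.523, 1.411)
t=6.500: state=(0.273, 1.405)
t=7.000: state=(-0.112, 1.380)
t=7.500: state=(-0.705, 1.324)
t=8.000: state=(-1.391, 1.228)
t=8.500: state=(-1.795, 1.100)
t=9.000: state=(-1.899, 0.964)
t=9.500: state=(-1.891, 0.834)
t=10.000: state=(-1.854, 0.713)
t=10.500: state=(-1.809, 0.602)
t=10.940: state=(-1.769, 0.513)
largest grid value and its neighbours: v(2.600)=1.07592, v(2.620)=1.07596, v(2.640)=1.07595
parabola through these three points peaks at t≈2.627 with v≈1.07596

max v = 1.076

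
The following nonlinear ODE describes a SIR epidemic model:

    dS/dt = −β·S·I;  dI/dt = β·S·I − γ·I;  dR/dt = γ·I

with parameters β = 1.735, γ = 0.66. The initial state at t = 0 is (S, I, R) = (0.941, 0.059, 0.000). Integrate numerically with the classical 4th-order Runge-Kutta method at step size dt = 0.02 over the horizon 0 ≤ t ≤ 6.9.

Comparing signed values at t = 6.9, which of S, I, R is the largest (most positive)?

t=0.000: state=(0.941, 0.059, 0.000)
step 1 (dt=0.02): k1=(-0.096, 0.057, 0.039), k2=(-0.097, 0.058, 0.039), k3=(-0.097, 0.058, 0.039), k4=(-0.098, 0.058, 0.040); state += dt/6·(k1+2k2+2k3+k4)
t=0.020: state=(0.939, 0.060, 0.001)
t=0.040: state=(0.937, 0.061, 0.002)
t=0.060: state=(0.935, 0.063, 0.002)
continuing one RK4 step at a time; state shown every 25 steps (Δt=0.5):
t=0.500: state=(0.881, 0.094, 0.025)
t=1.000: state=(0.797, 0.140, 0.063)
t=1.500: state=(0.690, 0.192, 0.118)
t=2.000: state=(0.572, 0.238, 0.189)
t=2.500: state=(0.459, 0.268, 0.273)
t=3.000: state=(0.362, 0.275, 0.363)
t=3.500: state=(0.287, 0.261, 0.452)
t=4.000: state=(0.231, 0.235, 0.534)
t=4.500: state=(0.191, 0.202, 0.607)
t=5.000: state=(0.163, 0.170, 0.668)
t=5.500: state=(0.142, 0.139, 0.719)
t=6.000: state=(0.128, 0.112, 0.760)
t=6.500: state=(0.117, 0.090, 0.793)
t=6.900: state=(0.110, 0.075, 0.815)
compare at T: S=0.110, I=0.075, R=0.815

largest component: R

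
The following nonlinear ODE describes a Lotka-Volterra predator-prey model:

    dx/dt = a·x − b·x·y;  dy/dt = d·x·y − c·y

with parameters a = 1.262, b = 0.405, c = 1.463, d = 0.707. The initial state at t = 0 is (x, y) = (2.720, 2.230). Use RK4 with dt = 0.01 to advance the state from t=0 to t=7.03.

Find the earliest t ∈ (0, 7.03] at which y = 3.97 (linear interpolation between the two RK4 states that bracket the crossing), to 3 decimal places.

t=0.000: state=(2.720, 2.230)
step 1 (dt=0.01): k1=(0.976, 1.026), k2=(0.972, 1.036), k3=(0.972, 1.036), k4=(0.968, 1.046); state += dt/6·(k1+2k2+2k3+k4)
t=0.010: state=(2.730, 2.240)
t=0.020: state=(2.739, 2.251)
t=0.030: state=(2.749, 2.262)
continuing one RK4 step at a time; state shown every 25 steps (Δt=0.25):
t=0.250: state=(2.931, 2.552)
t=0.500: state=(3.036, 3.005)
t=0.750: state=(2.987, 3.558)
t=0.930: state=(2.849, 3.967)
next step: t=0.940: state=(2.839, 3.989) — y has crossed 3.97
linear interpolation between t=0.930 (3.96723) and t=0.940 (3.98902) → t≈0.931

t = 0.931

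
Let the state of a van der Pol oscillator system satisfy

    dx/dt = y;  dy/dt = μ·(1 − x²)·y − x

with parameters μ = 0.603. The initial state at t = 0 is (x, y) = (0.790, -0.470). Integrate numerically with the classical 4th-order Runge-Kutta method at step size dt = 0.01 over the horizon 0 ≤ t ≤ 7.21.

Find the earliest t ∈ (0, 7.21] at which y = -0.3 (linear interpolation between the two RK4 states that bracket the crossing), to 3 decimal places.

t = 2.244

t=0.000: state=(0.790, -0.470)
step 1 (dt=0.01): k1=(-0.470, -0.897), k2=(-0.474, -0.896), k3=(-0.474, -0.896), k4=(-0.479, -0.896); state += dt/6·(k1+2k2+2k3+k4)
t=0.010: state=(0.785, -0.479)
t=0.020: state=(0.780, -0.488)
t=0.030: state=(0.775, -0.497)
continuing one RK4 step at a time; state shown every 25 steps (Δt=0.25):
t=0.250: state=(0.645, -0.693)
t=0.500: state=(0.444, -0.915)
t=0.750: state=(0.187, -1.133)
t=1.000: state=(-0.121, -1.327)
t=1.250: state=(-0.470, -1.443)
t=1.500: state=(-0.830, -1.404)
t=1.750: state=(-1.154, -1.156)
t=2.000: state=(-1.394, -0.745)
t=2.240: state=(-1.520, -0.308)
next step: t=2.250: state=(-1.523, -0.290) — y has crossed -0.3
linear interpolation between t=2.240 (-0.30752) and t=2.250 (-0.28994) → t≈2.244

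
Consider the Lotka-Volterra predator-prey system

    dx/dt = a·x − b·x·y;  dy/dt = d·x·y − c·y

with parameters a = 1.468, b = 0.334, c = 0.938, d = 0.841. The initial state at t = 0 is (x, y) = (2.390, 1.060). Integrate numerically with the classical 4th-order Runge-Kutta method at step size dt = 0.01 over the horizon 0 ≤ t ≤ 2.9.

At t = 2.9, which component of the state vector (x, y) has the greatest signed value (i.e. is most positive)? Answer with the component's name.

largest component: y

t=0.000: state=(2.390, 1.060)
step 1 (dt=0.01): k1=(2.662, 1.136), k2=(2.673, 1.154), k3=(2.673, 1.154), k4=(2.683, 1.173); state += dt/6·(k1+2k2+2k3+k4)
t=0.010: state=(2.417, 1.072)
t=0.020: state=(2.444, 1.083)
t=0.030: state=(2.471, 1.096)
continuing one RK4 step at a time; state shown every 10 steps (Δt=0.1):
t=0.100: state=(2.666, 1.194)
t=0.200: state=(2.958, 1.377)
t=0.300: state=(3.259, 1.628)
t=0.400: state=(3.555, 1.974)
t=0.500: state=(3.826, 2.452)
t=0.600: state=(4.040, 3.109)
t=0.700: state=(4.158, 3.999)
t=0.800: state=(4.135, 5.166)
t=0.900: state=(3.937, 6.614)
t=1.000: state=(3.558, 8.262)
t=1.100: state=(3.040, 9.935)
t=1.200: state=(2.463, 11.401)
t=1.300: state=(1.912, 12.472)
t=1.400: state=(1.444, 13.067)
t=1.500: state=(1.077, 13.218)
t=1.600: state=(0.804, 13.017)
t=1.700: state=(0.607, 12.570)
t=1.800: state=(0.466, 11.969)
t=1.900: state=(0.366, 11.283)
t=2.000: state=(0.295, 10.561)
t=2.100: state=(0.243, 9.834)
t=2.200: state=(0.205, 9.123)
t=2.300: state=(0.177, 8.440)
t=2.400: state=(0.156, 7.792)
t=2.500: state=(0.141, 7.183)
t=2.600: state=(0.130, 6.615)
t=2.700: state=(0.121, 6.086)
t=2.800: state=(0.116, 5.597)
t=2.900: state=(0.112, 5.145)
compare at T: x=0.112, y=5.145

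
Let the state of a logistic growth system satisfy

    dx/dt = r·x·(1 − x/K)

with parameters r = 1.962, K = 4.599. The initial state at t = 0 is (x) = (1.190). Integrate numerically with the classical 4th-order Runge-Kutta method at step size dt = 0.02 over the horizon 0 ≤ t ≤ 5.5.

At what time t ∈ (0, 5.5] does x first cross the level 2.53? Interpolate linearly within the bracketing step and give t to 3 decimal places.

t = 0.639

t=0.000: state=(1.190)
step 1 (dt=0.02): k1=(1.731), k2=(1.747), k3=(1.747), k4=(1.763); state += dt/6·(k1+2k2+2k3+k4)
t=0.020: state=(1.225)
t=0.040: state=(1.261)
t=0.060: state=(1.297)
continuing one RK4 step at a time; state shown every 10 steps (Δt=0.2):
t=0.200: state=(1.567)
t=0.400: state=(1.994)
t=0.600: state=(2.443)
t=0.620: state=(2.488)
next step: t=0.640: state=(2.532) — x has crossed 2.53
linear interpolation between t=0.620 (2.48761) and t=0.640 (2.53234) → t≈0.639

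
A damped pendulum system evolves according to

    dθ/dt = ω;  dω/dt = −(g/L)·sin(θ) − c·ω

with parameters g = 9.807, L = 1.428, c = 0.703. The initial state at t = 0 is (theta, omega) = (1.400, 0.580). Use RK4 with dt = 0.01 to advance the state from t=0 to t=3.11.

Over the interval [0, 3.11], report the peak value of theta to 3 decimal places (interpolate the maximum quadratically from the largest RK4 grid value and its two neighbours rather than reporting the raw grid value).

t=0.000: state=(1.400, 0.580)
step 1 (dt=0.01): k1=(0.580, -7.175), k2=(0.544, -7.154), k3=(0.544, -7.153), k4=(0.508, -7.131); state += dt/6·(k1+2k2+2k3+k4)
t=0.010: state=(1.405, 0.508)
t=0.020: state=(1.410, 0.437)
t=0.030: state=(1.414, 0.367)
continuing one RK4 step at a time; state shown every 20 steps (Δt=0.2):
t=0.200: state=(1.379, -0.761)
t=0.400: state=(1.110, -1.877)
t=0.600: state=(0.653, -2.617)
t=0.800: state=(0.105, -2.736)
t=1.000: state=(-0.396, -2.175)
t=1.200: state=(-0.736, -1.184)
t=1.400: state=(-0.863, -0.093)
t=1.600: state=(-0.782, 0.871)
t=1.800: state=(-0.534, 1.546)
t=2.000: state=(-0.192, 1.796)
t=2.200: state=(0.153, 1.575)
t=2.400: state=(0.414, 0.996)
t=2.600: state=(0.541, 0.261)
t=2.800: state=(0.521, -0.435)
t=3.000: state=(0.379, -0.943)
t=3.110: state=(0.266, -1.104)
largest grid value and its neighbours: theta(0.070)=1.42328, theta(0.080)=1.42382, theta(0.090)=1.42369
parabola through these three points peaks at t≈0.083 with theta≈1.42385

max theta = 1.424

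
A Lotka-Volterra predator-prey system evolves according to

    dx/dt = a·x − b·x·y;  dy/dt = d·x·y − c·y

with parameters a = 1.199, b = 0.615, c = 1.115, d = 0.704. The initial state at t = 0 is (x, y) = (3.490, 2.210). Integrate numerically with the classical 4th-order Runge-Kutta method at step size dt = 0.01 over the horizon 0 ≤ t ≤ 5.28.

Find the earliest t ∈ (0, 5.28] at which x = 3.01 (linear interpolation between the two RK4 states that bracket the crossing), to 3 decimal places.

t=0.000: state=(3.490, 2.210)
step 1 (dt=0.01): k1=(-0.559, 2.966), k2=(-0.590, 2.981), k3=(-0.590, 2.981), k4=(-0.622, 2.996); state += dt/6·(k1+2k2+2k3+k4)
t=0.010: state=(3.484, 2.240)
t=0.020: state=(3.478, 2.270)
t=0.030: state=(3.470, 2.300)
continuing one RK4 step at a time; state shown every 20 steps (Δt=0.2):
t=0.200: state=(3.252, 2.851)
t=0.310: state=(3.022, 3.216)
next step: t=0.320: state=(2.998, 3.249) — x has crossed 3.01
linear interpolation between t=0.310 (3.02190) and t=0.320 (2.99815) → t≈0.315

t = 0.315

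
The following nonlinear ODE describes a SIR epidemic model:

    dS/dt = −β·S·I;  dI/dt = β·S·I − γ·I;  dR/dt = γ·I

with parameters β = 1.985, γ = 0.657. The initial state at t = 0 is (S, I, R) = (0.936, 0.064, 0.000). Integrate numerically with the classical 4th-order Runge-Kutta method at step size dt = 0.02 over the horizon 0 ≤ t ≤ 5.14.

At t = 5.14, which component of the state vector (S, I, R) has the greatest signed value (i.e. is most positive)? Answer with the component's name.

t=0.000: state=(0.936, 0.064, 0.000)
step 1 (dt=0.02): k1=(-0.119, 0.077, 0.042), k2=(-0.120, 0.078, 0.043), k3=(-0.120, 0.078, 0.043), k4=(-0.121, 0.078, 0.043); state += dt/6·(k1+2k2+2k3+k4)
t=0.020: state=(0.934, 0.066, 0.001)
t=0.040: state=(0.931, 0.067, 0.002)
t=0.060: state=(0.929, 0.069, 0.003)
continuing one RK4 step at a time; state shown every 10 steps (Δt=0.2):
t=0.200: state=(0.910, 0.081, 0.009)
t=0.400: state=(0.877, 0.101, 0.021)
t=0.600: state=(0.839, 0.125, 0.036)
t=0.800: state=(0.794, 0.151, 0.054)
t=1.000: state=(0.744, 0.180, 0.076)
t=1.200: state=(0.688, 0.210, 0.102)
t=1.400: state=(0.630, 0.239, 0.131)
t=1.600: state=(0.569, 0.266, 0.165)
t=1.800: state=(0.510, 0.289, 0.201)
t=2.000: state=(0.453, 0.307, 0.240)
t=2.200: state=(0.400, 0.319, 0.281)
t=2.400: state=(0.352, 0.324, 0.324)
t=2.600: state=(0.309, 0.324, 0.366)
t=2.800: state=(0.272, 0.319, 0.409)
t=3.000: state=(0.240, 0.310, 0.450)
t=3.200: state=(0.213, 0.297, 0.490)
t=3.400: state=(0.190, 0.282, 0.528)
t=3.600: state=(0.170, 0.266, 0.564)
t=3.800: state=(0.154, 0.248, 0.598)
t=4.000: state=(0.140, 0.231, 0.629)
t=4.200: state=(0.128, 0.214, 0.658)
t=4.400: state=(0.118, 0.197, 0.685)
t=4.600: state=(0.110, 0.180, 0.710)
t=4.800: state=(0.102, 0.165, 0.733)
t=5.000: state=(0.096, 0.150, 0.754)
t=5.140: state=(0.092, 0.141, 0.767)
compare at T: S=0.092, I=0.141, R=0.767

largest component: R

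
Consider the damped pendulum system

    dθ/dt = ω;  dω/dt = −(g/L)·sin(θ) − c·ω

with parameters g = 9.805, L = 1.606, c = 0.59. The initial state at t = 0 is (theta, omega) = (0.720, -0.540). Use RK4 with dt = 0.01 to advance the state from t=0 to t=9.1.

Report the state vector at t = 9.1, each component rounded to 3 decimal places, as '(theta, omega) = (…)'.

t=0.000: state=(0.720, -0.540)
step 1 (dt=0.01): k1=(-0.540, -3.707), k2=(-0.559, -3.684), k3=(-0.558, -3.683), k4=(-0.577, -3.660); state += dt/6·(k1+2k2+2k3+k4)
t=0.010: state=(0.714, -0.577)
t=0.020: state=(0.708, -0.613)
t=0.030: state=(0.702, -0.649)
continuing one RK4 step at a time; state shown every 50 steps (Δt=0.5):
t=0.500: state=(0.121, -1.527)
t=1.000: state=(-0.460, -0.552)
t=1.500: state=(-0.373, 0.789)
t=2.000: state=(0.114, 0.905)
t=2.500: state=(0.346, -0.046)
t=3.000: state=(0.122, -0.703)
t=3.500: state=(-0.185, -0.383)
t=4.000: state=(-0.200, 0.296)
t=4.500: state=(0.020, 0.461)
t=5.000: state=(0.161, 0.049)
t=5.500: state=(0.079, -0.314)
t=6.000: state=(-0.073, -0.221)
t=6.500: state=(-0.102, 0.105)
t=7.000: state=(-0.005, 0.226)
t=7.500: state=(0.073, 0.054)
t=8.000: state=(0.046, -0.137)
t=8.500: state=(-0.027, -0.120)
t=9.000: state=(-0.050, 0.032)
t=9.100: state=(-0.046, 0.059)

(theta, omega) = (-0.046, 0.059)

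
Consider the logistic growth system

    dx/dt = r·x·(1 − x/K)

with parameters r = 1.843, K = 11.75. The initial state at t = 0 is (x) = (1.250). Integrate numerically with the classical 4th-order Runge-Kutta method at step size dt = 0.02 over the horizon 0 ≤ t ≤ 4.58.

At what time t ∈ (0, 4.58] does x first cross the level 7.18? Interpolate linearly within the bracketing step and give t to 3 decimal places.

t = 1.400

t=0.000: state=(1.250)
step 1 (dt=0.02): k1=(2.059), k2=(2.088), k3=(2.089), k4=(2.119); state += dt/6·(k1+2k2+2k3+k4)
t=0.020: state=(1.292)
t=0.040: state=(1.335)
t=0.060: state=(1.379)
continuing one RK4 step at a time; state shown every 10 steps (Δt=0.2):
t=0.200: state=(1.725)
t=0.400: state=(2.341)
t=0.600: state=(3.109)
t=0.800: state=(4.020)
t=1.000: state=(5.043)
t=1.200: state=(6.120)
t=1.380: state=(7.077)
next step: t=1.400: state=(7.181) — x has crossed 7.18
linear interpolation between t=1.380 (7.07717) and t=1.400 (7.18051) → t≈1.400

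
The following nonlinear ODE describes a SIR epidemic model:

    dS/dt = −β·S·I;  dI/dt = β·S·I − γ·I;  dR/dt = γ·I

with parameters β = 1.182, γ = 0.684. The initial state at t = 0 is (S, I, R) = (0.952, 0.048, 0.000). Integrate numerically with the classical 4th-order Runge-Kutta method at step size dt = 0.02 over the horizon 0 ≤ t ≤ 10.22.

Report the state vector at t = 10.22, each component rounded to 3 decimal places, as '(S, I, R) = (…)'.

(S, I, R) = (0.308, 0.039, 0.653)

t=0.000: state=(0.952, 0.048, 0.000)
step 1 (dt=0.02): k1=(-0.054, 0.021, 0.033), k2=(-0.054, 0.021, 0.033), k3=(-0.054, 0.021, 0.033), k4=(-0.054, 0.021, 0.033); state += dt/6·(k1+2k2+2k3+k4)
t=0.020: state=(0.951, 0.048, 0.001)
t=0.040: state=(0.950, 0.049, 0.001)
t=0.060: state=(0.949, 0.049, 0.002)
continuing one RK4 step at a time; state shown every 25 steps (Δt=0.5):
t=0.500: state=(0.922, 0.059, 0.018)
t=1.000: state=(0.887, 0.072, 0.041)
t=1.500: state=(0.847, 0.085, 0.068)
t=2.000: state=(0.802, 0.099, 0.099)
t=2.500: state=(0.754, 0.111, 0.135)
t=3.000: state=(0.704, 0.121, 0.175)
t=3.500: state=(0.653, 0.129, 0.218)
t=4.000: state=(0.605, 0.133, 0.263)
t=4.500: state=(0.559, 0.133, 0.308)
t=5.000: state=(0.517, 0.130, 0.353)
t=5.500: state=(0.480, 0.124, 0.397)
t=6.000: state=(0.447, 0.116, 0.437)
t=6.500: state=(0.419, 0.106, 0.475)
t=7.000: state=(0.394, 0.096, 0.510)
t=7.500: state=(0.374, 0.085, 0.541)
t=8.000: state=(0.357, 0.075, 0.568)
t=8.500: state=(0.342, 0.066, 0.592)
t=9.000: state=(0.330, 0.057, 0.613)
t=9.500: state=(0.320, 0.049, 0.631)
t=10.000: state=(0.311, 0.042, 0.647)
t=10.220: state=(0.308, 0.039, 0.653)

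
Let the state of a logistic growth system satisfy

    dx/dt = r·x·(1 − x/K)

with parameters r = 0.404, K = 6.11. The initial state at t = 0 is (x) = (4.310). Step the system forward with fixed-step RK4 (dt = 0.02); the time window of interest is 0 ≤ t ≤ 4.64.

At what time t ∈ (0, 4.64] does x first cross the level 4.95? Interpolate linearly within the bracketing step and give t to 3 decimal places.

t = 1.430

t=0.000: state=(4.310)
step 1 (dt=0.02): k1=(0.513), k2=(0.512), k3=(0.512), k4=(0.511); state += dt/6·(k1+2k2+2k3+k4)
t=0.020: state=(4.320)
t=0.040: state=(4.330)
t=0.060: state=(4.341)
continuing one RK4 step at a time; state shown every 10 steps (Δt=0.2):
t=0.200: state=(4.411)
t=0.400: state=(4.508)
t=0.600: state=(4.602)
t=0.800: state=(4.692)
t=1.000: state=(4.778)
t=1.200: state=(4.860)
t=1.400: state=(4.938)
t=1.420: state=(4.946)
next step: t=1.440: state=(4.954) — x has crossed 4.95
linear interpolation between t=1.420 (4.94611) and t=1.440 (4.95370) → t≈1.430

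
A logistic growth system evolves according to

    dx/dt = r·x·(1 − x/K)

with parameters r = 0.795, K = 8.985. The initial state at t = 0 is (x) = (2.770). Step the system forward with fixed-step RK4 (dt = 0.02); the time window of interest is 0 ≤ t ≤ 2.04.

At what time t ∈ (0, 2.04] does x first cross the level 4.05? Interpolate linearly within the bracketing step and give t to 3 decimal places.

t = 0.768

t=0.000: state=(2.770)
step 1 (dt=0.02): k1=(1.523), k2=(1.528), k3=(1.528), k4=(1.532); state += dt/6·(k1+2k2+2k3+k4)
t=0.020: state=(2.801)
t=0.040: state=(2.831)
t=0.060: state=(2.862)
continuing one RK4 step at a time; state shown every 5 steps (Δt=0.1):
t=0.100: state=(2.925)
t=0.200: state=(3.084)
t=0.300: state=(3.247)
t=0.400: state=(3.413)
t=0.500: state=(3.583)
t=0.600: state=(3.755)
t=0.700: state=(3.930)
t=0.760: state=(4.036)
next step: t=0.780: state=(4.071) — x has crossed 4.05
linear interpolation between t=0.760 (4.03603) and t=0.780 (4.07140) → t≈0.768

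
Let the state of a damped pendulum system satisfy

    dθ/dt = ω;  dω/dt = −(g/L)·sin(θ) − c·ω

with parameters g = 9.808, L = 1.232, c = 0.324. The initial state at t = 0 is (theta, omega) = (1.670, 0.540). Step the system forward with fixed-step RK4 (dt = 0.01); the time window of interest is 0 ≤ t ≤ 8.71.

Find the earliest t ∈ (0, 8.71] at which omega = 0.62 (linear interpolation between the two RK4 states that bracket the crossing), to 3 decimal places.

t = 1.455

t=0.000: state=(1.670, 0.540)
step 1 (dt=0.01): k1=(0.540, -8.097), k2=(0.500, -8.082), k3=(0.500, -8.082), k4=(0.459, -8.067); state += dt/6·(k1+2k2+2k3+k4)
t=0.010: state=(1.675, 0.459)
t=0.020: state=(1.679, 0.379)
t=0.030: state=(1.683, 0.298)
continuing one RK4 step at a time; state shown every 50 steps (Δt=0.5):
t=0.500: state=(0.984, -3.115)
t=1.000: state=(-0.782, -2.849)
t=1.450: state=(-1.304, 0.581)
next step: t=1.460: state=(-1.298, 0.656) — omega has crossed 0.62
linear interpolation between t=1.450 (0.58115) and t=1.460 (0.65587) → t≈1.455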